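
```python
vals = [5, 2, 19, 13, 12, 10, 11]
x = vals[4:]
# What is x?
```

vals has length 7. The slice vals[4:] selects indices [4, 5, 6] (4->12, 5->10, 6->11), giving [12, 10, 11].

[12, 10, 11]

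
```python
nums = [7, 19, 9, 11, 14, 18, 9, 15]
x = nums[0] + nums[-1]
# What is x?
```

nums has length 8. nums[0] = 7.
nums has length 8. Negative index -1 maps to positive index 8 + (-1) = 7. nums[7] = 15.
Sum: 7 + 15 = 22.

22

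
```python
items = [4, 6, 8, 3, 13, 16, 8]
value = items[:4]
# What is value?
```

items has length 7. The slice items[:4] selects indices [0, 1, 2, 3] (0->4, 1->6, 2->8, 3->3), giving [4, 6, 8, 3].

[4, 6, 8, 3]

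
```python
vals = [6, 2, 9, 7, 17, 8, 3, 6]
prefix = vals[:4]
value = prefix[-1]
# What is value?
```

vals has length 8. The slice vals[:4] selects indices [0, 1, 2, 3] (0->6, 1->2, 2->9, 3->7), giving [6, 2, 9, 7]. So prefix = [6, 2, 9, 7]. Then prefix[-1] = 7.

7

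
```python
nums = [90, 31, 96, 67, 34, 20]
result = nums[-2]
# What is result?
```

nums has length 6. Negative index -2 maps to positive index 6 + (-2) = 4. nums[4] = 34.

34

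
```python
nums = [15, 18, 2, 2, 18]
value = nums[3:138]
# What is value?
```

nums has length 5. The slice nums[3:138] selects indices [3, 4] (3->2, 4->18), giving [2, 18].

[2, 18]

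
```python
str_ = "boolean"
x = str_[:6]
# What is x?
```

str_ has length 7. The slice str_[:6] selects indices [0, 1, 2, 3, 4, 5] (0->'b', 1->'o', 2->'o', 3->'l', 4->'e', 5->'a'), giving 'boolea'.

'boolea'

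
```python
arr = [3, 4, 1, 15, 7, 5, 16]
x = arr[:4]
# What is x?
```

arr has length 7. The slice arr[:4] selects indices [0, 1, 2, 3] (0->3, 1->4, 2->1, 3->15), giving [3, 4, 1, 15].

[3, 4, 1, 15]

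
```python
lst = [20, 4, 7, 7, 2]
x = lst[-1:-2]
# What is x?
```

lst has length 5. The slice lst[-1:-2] resolves to an empty index range, so the result is [].

[]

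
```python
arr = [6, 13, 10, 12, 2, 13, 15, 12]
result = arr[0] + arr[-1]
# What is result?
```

arr has length 8. arr[0] = 6.
arr has length 8. Negative index -1 maps to positive index 8 + (-1) = 7. arr[7] = 12.
Sum: 6 + 12 = 18.

18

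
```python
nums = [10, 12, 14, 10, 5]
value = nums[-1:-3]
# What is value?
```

nums has length 5. The slice nums[-1:-3] resolves to an empty index range, so the result is [].

[]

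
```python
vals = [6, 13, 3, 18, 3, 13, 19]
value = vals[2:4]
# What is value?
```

vals has length 7. The slice vals[2:4] selects indices [2, 3] (2->3, 3->18), giving [3, 18].

[3, 18]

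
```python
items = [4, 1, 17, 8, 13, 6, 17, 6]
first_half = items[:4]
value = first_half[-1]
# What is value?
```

items has length 8. The slice items[:4] selects indices [0, 1, 2, 3] (0->4, 1->1, 2->17, 3->8), giving [4, 1, 17, 8]. So first_half = [4, 1, 17, 8]. Then first_half[-1] = 8.

8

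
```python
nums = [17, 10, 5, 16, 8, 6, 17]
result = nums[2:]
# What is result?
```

nums has length 7. The slice nums[2:] selects indices [2, 3, 4, 5, 6] (2->5, 3->16, 4->8, 5->6, 6->17), giving [5, 16, 8, 6, 17].

[5, 16, 8, 6, 17]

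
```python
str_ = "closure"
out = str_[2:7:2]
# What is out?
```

str_ has length 7. The slice str_[2:7:2] selects indices [2, 4, 6] (2->'o', 4->'u', 6->'e'), giving 'oue'.

'oue'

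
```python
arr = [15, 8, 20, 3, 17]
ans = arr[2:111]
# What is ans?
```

arr has length 5. The slice arr[2:111] selects indices [2, 3, 4] (2->20, 3->3, 4->17), giving [20, 3, 17].

[20, 3, 17]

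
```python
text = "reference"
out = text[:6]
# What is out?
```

text has length 9. The slice text[:6] selects indices [0, 1, 2, 3, 4, 5] (0->'r', 1->'e', 2->'f', 3->'e', 4->'r', 5->'e'), giving 'refere'.

'refere'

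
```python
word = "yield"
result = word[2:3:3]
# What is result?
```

word has length 5. The slice word[2:3:3] selects indices [2] (2->'e'), giving 'e'.

'e'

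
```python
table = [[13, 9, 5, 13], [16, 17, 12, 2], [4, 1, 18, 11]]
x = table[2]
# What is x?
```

table has 3 rows. Row 2 is [4, 1, 18, 11].

[4, 1, 18, 11]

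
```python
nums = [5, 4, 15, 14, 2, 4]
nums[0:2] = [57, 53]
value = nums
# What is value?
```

nums starts as [5, 4, 15, 14, 2, 4] (length 6). The slice nums[0:2] covers indices [0, 1] with values [5, 4]. Replacing that slice with [57, 53] (same length) produces [57, 53, 15, 14, 2, 4].

[57, 53, 15, 14, 2, 4]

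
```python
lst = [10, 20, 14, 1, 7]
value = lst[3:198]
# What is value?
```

lst has length 5. The slice lst[3:198] selects indices [3, 4] (3->1, 4->7), giving [1, 7].

[1, 7]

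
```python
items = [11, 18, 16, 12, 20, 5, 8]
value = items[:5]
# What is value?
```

items has length 7. The slice items[:5] selects indices [0, 1, 2, 3, 4] (0->11, 1->18, 2->16, 3->12, 4->20), giving [11, 18, 16, 12, 20].

[11, 18, 16, 12, 20]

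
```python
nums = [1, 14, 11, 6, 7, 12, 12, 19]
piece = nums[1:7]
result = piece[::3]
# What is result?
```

nums has length 8. The slice nums[1:7] selects indices [1, 2, 3, 4, 5, 6] (1->14, 2->11, 3->6, 4->7, 5->12, 6->12), giving [14, 11, 6, 7, 12, 12]. So piece = [14, 11, 6, 7, 12, 12]. piece has length 6. The slice piece[::3] selects indices [0, 3] (0->14, 3->7), giving [14, 7].

[14, 7]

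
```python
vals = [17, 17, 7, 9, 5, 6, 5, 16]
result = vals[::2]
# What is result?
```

vals has length 8. The slice vals[::2] selects indices [0, 2, 4, 6] (0->17, 2->7, 4->5, 6->5), giving [17, 7, 5, 5].

[17, 7, 5, 5]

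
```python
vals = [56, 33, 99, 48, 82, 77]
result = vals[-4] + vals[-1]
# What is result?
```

vals has length 6. Negative index -4 maps to positive index 6 + (-4) = 2. vals[2] = 99.
vals has length 6. Negative index -1 maps to positive index 6 + (-1) = 5. vals[5] = 77.
Sum: 99 + 77 = 176.

176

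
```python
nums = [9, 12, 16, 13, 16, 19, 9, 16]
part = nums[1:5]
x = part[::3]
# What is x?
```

nums has length 8. The slice nums[1:5] selects indices [1, 2, 3, 4] (1->12, 2->16, 3->13, 4->16), giving [12, 16, 13, 16]. So part = [12, 16, 13, 16]. part has length 4. The slice part[::3] selects indices [0, 3] (0->12, 3->16), giving [12, 16].

[12, 16]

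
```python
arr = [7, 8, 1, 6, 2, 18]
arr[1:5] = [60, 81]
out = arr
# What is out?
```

arr starts as [7, 8, 1, 6, 2, 18] (length 6). The slice arr[1:5] covers indices [1, 2, 3, 4] with values [8, 1, 6, 2]. Replacing that slice with [60, 81] (different length) produces [7, 60, 81, 18].

[7, 60, 81, 18]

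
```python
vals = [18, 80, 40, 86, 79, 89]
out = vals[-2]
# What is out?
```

vals has length 6. Negative index -2 maps to positive index 6 + (-2) = 4. vals[4] = 79.

79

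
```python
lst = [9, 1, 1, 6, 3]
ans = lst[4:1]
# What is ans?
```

lst has length 5. The slice lst[4:1] resolves to an empty index range, so the result is [].

[]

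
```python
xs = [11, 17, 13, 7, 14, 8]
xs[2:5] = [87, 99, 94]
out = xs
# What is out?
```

xs starts as [11, 17, 13, 7, 14, 8] (length 6). The slice xs[2:5] covers indices [2, 3, 4] with values [13, 7, 14]. Replacing that slice with [87, 99, 94] (same length) produces [11, 17, 87, 99, 94, 8].

[11, 17, 87, 99, 94, 8]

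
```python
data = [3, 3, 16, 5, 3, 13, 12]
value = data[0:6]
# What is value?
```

data has length 7. The slice data[0:6] selects indices [0, 1, 2, 3, 4, 5] (0->3, 1->3, 2->16, 3->5, 4->3, 5->13), giving [3, 3, 16, 5, 3, 13].

[3, 3, 16, 5, 3, 13]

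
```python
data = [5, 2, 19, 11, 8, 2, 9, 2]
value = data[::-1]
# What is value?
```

data has length 8. The slice data[::-1] selects indices [7, 6, 5, 4, 3, 2, 1, 0] (7->2, 6->9, 5->2, 4->8, 3->11, 2->19, 1->2, 0->5), giving [2, 9, 2, 8, 11, 19, 2, 5].

[2, 9, 2, 8, 11, 19, 2, 5]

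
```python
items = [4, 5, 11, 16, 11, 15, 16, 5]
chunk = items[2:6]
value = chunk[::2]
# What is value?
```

items has length 8. The slice items[2:6] selects indices [2, 3, 4, 5] (2->11, 3->16, 4->11, 5->15), giving [11, 16, 11, 15]. So chunk = [11, 16, 11, 15]. chunk has length 4. The slice chunk[::2] selects indices [0, 2] (0->11, 2->11), giving [11, 11].

[11, 11]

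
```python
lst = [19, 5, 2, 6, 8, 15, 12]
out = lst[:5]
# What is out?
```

lst has length 7. The slice lst[:5] selects indices [0, 1, 2, 3, 4] (0->19, 1->5, 2->2, 3->6, 4->8), giving [19, 5, 2, 6, 8].

[19, 5, 2, 6, 8]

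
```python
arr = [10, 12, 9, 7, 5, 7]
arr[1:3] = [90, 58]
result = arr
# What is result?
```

arr starts as [10, 12, 9, 7, 5, 7] (length 6). The slice arr[1:3] covers indices [1, 2] with values [12, 9]. Replacing that slice with [90, 58] (same length) produces [10, 90, 58, 7, 5, 7].

[10, 90, 58, 7, 5, 7]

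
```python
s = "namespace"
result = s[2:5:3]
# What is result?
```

s has length 9. The slice s[2:5:3] selects indices [2] (2->'m'), giving 'm'.

'm'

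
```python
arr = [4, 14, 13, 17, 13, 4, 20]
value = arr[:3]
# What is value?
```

arr has length 7. The slice arr[:3] selects indices [0, 1, 2] (0->4, 1->14, 2->13), giving [4, 14, 13].

[4, 14, 13]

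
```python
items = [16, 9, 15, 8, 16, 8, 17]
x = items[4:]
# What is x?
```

items has length 7. The slice items[4:] selects indices [4, 5, 6] (4->16, 5->8, 6->17), giving [16, 8, 17].

[16, 8, 17]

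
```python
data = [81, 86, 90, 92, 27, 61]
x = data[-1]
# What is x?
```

data has length 6. Negative index -1 maps to positive index 6 + (-1) = 5. data[5] = 61.

61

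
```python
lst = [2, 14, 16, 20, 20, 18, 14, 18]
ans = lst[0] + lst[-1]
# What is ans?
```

lst has length 8. lst[0] = 2.
lst has length 8. Negative index -1 maps to positive index 8 + (-1) = 7. lst[7] = 18.
Sum: 2 + 18 = 20.

20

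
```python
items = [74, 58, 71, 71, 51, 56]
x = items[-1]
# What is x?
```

items has length 6. Negative index -1 maps to positive index 6 + (-1) = 5. items[5] = 56.

56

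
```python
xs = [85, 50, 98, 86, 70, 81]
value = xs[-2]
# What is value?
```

xs has length 6. Negative index -2 maps to positive index 6 + (-2) = 4. xs[4] = 70.

70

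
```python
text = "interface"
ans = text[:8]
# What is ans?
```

text has length 9. The slice text[:8] selects indices [0, 1, 2, 3, 4, 5, 6, 7] (0->'i', 1->'n', 2->'t', 3->'e', 4->'r', 5->'f', 6->'a', 7->'c'), giving 'interfac'.

'interfac'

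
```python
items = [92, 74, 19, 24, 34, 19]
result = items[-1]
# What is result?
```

items has length 6. Negative index -1 maps to positive index 6 + (-1) = 5. items[5] = 19.

19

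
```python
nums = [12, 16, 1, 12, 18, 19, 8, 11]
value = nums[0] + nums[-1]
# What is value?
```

nums has length 8. nums[0] = 12.
nums has length 8. Negative index -1 maps to positive index 8 + (-1) = 7. nums[7] = 11.
Sum: 12 + 11 = 23.

23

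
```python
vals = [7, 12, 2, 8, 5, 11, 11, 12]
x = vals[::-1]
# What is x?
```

vals has length 8. The slice vals[::-1] selects indices [7, 6, 5, 4, 3, 2, 1, 0] (7->12, 6->11, 5->11, 4->5, 3->8, 2->2, 1->12, 0->7), giving [12, 11, 11, 5, 8, 2, 12, 7].

[12, 11, 11, 5, 8, 2, 12, 7]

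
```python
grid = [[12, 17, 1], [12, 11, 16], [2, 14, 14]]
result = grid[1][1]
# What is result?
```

grid[1] = [12, 11, 16]. Taking column 1 of that row yields 11.

11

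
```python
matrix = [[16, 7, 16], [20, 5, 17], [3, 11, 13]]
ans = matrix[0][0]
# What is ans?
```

matrix[0] = [16, 7, 16]. Taking column 0 of that row yields 16.

16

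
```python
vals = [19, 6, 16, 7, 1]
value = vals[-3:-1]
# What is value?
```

vals has length 5. The slice vals[-3:-1] selects indices [2, 3] (2->16, 3->7), giving [16, 7].

[16, 7]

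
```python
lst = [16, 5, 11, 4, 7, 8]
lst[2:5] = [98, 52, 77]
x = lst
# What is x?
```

lst starts as [16, 5, 11, 4, 7, 8] (length 6). The slice lst[2:5] covers indices [2, 3, 4] with values [11, 4, 7]. Replacing that slice with [98, 52, 77] (same length) produces [16, 5, 98, 52, 77, 8].

[16, 5, 98, 52, 77, 8]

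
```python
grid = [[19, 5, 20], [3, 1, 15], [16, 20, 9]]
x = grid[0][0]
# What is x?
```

grid[0] = [19, 5, 20]. Taking column 0 of that row yields 19.

19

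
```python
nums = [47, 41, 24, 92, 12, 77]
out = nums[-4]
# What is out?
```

nums has length 6. Negative index -4 maps to positive index 6 + (-4) = 2. nums[2] = 24.

24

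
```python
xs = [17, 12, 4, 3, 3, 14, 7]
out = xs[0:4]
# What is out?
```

xs has length 7. The slice xs[0:4] selects indices [0, 1, 2, 3] (0->17, 1->12, 2->4, 3->3), giving [17, 12, 4, 3].

[17, 12, 4, 3]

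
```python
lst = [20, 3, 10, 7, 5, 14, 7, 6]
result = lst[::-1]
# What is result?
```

lst has length 8. The slice lst[::-1] selects indices [7, 6, 5, 4, 3, 2, 1, 0] (7->6, 6->7, 5->14, 4->5, 3->7, 2->10, 1->3, 0->20), giving [6, 7, 14, 5, 7, 10, 3, 20].

[6, 7, 14, 5, 7, 10, 3, 20]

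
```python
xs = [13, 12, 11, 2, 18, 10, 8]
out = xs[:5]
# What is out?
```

xs has length 7. The slice xs[:5] selects indices [0, 1, 2, 3, 4] (0->13, 1->12, 2->11, 3->2, 4->18), giving [13, 12, 11, 2, 18].

[13, 12, 11, 2, 18]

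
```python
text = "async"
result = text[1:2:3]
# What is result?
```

text has length 5. The slice text[1:2:3] selects indices [1] (1->'s'), giving 's'.

's'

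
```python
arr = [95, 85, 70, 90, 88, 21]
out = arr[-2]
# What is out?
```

arr has length 6. Negative index -2 maps to positive index 6 + (-2) = 4. arr[4] = 88.

88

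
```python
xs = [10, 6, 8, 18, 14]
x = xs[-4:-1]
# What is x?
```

xs has length 5. The slice xs[-4:-1] selects indices [1, 2, 3] (1->6, 2->8, 3->18), giving [6, 8, 18].

[6, 8, 18]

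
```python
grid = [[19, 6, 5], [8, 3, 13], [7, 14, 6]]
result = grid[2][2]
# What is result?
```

grid[2] = [7, 14, 6]. Taking column 2 of that row yields 6.

6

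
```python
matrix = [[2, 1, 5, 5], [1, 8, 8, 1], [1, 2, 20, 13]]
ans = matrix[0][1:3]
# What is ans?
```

matrix[0] = [2, 1, 5, 5]. matrix[0] has length 4. The slice matrix[0][1:3] selects indices [1, 2] (1->1, 2->5), giving [1, 5].

[1, 5]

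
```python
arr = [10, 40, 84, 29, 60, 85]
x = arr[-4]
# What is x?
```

arr has length 6. Negative index -4 maps to positive index 6 + (-4) = 2. arr[2] = 84.

84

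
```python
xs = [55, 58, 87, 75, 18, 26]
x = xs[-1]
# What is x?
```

xs has length 6. Negative index -1 maps to positive index 6 + (-1) = 5. xs[5] = 26.

26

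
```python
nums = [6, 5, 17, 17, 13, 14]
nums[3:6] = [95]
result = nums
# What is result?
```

nums starts as [6, 5, 17, 17, 13, 14] (length 6). The slice nums[3:6] covers indices [3, 4, 5] with values [17, 13, 14]. Replacing that slice with [95] (different length) produces [6, 5, 17, 95].

[6, 5, 17, 95]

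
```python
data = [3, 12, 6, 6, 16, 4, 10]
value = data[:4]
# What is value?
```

data has length 7. The slice data[:4] selects indices [0, 1, 2, 3] (0->3, 1->12, 2->6, 3->6), giving [3, 12, 6, 6].

[3, 12, 6, 6]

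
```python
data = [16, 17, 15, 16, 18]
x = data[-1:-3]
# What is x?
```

data has length 5. The slice data[-1:-3] resolves to an empty index range, so the result is [].

[]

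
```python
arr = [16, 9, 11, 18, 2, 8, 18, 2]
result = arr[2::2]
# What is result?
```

arr has length 8. The slice arr[2::2] selects indices [2, 4, 6] (2->11, 4->2, 6->18), giving [11, 2, 18].

[11, 2, 18]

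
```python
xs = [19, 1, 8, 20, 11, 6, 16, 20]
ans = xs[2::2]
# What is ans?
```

xs has length 8. The slice xs[2::2] selects indices [2, 4, 6] (2->8, 4->11, 6->16), giving [8, 11, 16].

[8, 11, 16]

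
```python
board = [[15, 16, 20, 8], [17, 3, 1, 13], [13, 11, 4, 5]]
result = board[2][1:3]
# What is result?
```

board[2] = [13, 11, 4, 5]. board[2] has length 4. The slice board[2][1:3] selects indices [1, 2] (1->11, 2->4), giving [11, 4].

[11, 4]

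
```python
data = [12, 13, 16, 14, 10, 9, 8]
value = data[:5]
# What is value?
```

data has length 7. The slice data[:5] selects indices [0, 1, 2, 3, 4] (0->12, 1->13, 2->16, 3->14, 4->10), giving [12, 13, 16, 14, 10].

[12, 13, 16, 14, 10]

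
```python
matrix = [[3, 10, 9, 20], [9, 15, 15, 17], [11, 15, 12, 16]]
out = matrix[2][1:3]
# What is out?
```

matrix[2] = [11, 15, 12, 16]. matrix[2] has length 4. The slice matrix[2][1:3] selects indices [1, 2] (1->15, 2->12), giving [15, 12].

[15, 12]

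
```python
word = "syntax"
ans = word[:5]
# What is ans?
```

word has length 6. The slice word[:5] selects indices [0, 1, 2, 3, 4] (0->'s', 1->'y', 2->'n', 3->'t', 4->'a'), giving 'synta'.

'synta'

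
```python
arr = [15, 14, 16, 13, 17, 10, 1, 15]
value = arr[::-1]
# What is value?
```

arr has length 8. The slice arr[::-1] selects indices [7, 6, 5, 4, 3, 2, 1, 0] (7->15, 6->1, 5->10, 4->17, 3->13, 2->16, 1->14, 0->15), giving [15, 1, 10, 17, 13, 16, 14, 15].

[15, 1, 10, 17, 13, 16, 14, 15]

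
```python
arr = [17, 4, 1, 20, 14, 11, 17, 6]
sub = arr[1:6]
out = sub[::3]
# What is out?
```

arr has length 8. The slice arr[1:6] selects indices [1, 2, 3, 4, 5] (1->4, 2->1, 3->20, 4->14, 5->11), giving [4, 1, 20, 14, 11]. So sub = [4, 1, 20, 14, 11]. sub has length 5. The slice sub[::3] selects indices [0, 3] (0->4, 3->14), giving [4, 14].

[4, 14]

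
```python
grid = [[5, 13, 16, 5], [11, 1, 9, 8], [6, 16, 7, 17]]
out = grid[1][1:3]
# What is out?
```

grid[1] = [11, 1, 9, 8]. grid[1] has length 4. The slice grid[1][1:3] selects indices [1, 2] (1->1, 2->9), giving [1, 9].

[1, 9]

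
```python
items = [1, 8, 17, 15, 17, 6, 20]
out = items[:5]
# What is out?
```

items has length 7. The slice items[:5] selects indices [0, 1, 2, 3, 4] (0->1, 1->8, 2->17, 3->15, 4->17), giving [1, 8, 17, 15, 17].

[1, 8, 17, 15, 17]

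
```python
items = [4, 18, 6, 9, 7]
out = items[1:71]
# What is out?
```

items has length 5. The slice items[1:71] selects indices [1, 2, 3, 4] (1->18, 2->6, 3->9, 4->7), giving [18, 6, 9, 7].

[18, 6, 9, 7]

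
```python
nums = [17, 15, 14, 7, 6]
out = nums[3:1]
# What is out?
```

nums has length 5. The slice nums[3:1] resolves to an empty index range, so the result is [].

[]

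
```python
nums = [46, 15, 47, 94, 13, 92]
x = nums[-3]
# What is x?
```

nums has length 6. Negative index -3 maps to positive index 6 + (-3) = 3. nums[3] = 94.

94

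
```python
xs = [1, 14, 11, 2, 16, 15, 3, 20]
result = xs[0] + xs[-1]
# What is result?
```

xs has length 8. xs[0] = 1.
xs has length 8. Negative index -1 maps to positive index 8 + (-1) = 7. xs[7] = 20.
Sum: 1 + 20 = 21.

21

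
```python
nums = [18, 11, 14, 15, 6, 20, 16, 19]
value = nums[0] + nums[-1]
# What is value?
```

nums has length 8. nums[0] = 18.
nums has length 8. Negative index -1 maps to positive index 8 + (-1) = 7. nums[7] = 19.
Sum: 18 + 19 = 37.

37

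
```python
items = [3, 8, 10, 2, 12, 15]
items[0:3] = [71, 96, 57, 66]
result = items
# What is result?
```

items starts as [3, 8, 10, 2, 12, 15] (length 6). The slice items[0:3] covers indices [0, 1, 2] with values [3, 8, 10]. Replacing that slice with [71, 96, 57, 66] (different length) produces [71, 96, 57, 66, 2, 12, 15].

[71, 96, 57, 66, 2, 12, 15]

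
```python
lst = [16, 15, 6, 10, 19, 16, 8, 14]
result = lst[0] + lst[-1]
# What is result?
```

lst has length 8. lst[0] = 16.
lst has length 8. Negative index -1 maps to positive index 8 + (-1) = 7. lst[7] = 14.
Sum: 16 + 14 = 30.

30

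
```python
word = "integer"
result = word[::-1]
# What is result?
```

word has length 7. The slice word[::-1] selects indices [6, 5, 4, 3, 2, 1, 0] (6->'r', 5->'e', 4->'g', 3->'e', 2->'t', 1->'n', 0->'i'), giving 'regetni'.

'regetni'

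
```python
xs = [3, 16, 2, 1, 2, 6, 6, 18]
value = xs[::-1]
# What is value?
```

xs has length 8. The slice xs[::-1] selects indices [7, 6, 5, 4, 3, 2, 1, 0] (7->18, 6->6, 5->6, 4->2, 3->1, 2->2, 1->16, 0->3), giving [18, 6, 6, 2, 1, 2, 16, 3].

[18, 6, 6, 2, 1, 2, 16, 3]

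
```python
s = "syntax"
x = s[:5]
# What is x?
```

s has length 6. The slice s[:5] selects indices [0, 1, 2, 3, 4] (0->'s', 1->'y', 2->'n', 3->'t', 4->'a'), giving 'synta'.

'synta'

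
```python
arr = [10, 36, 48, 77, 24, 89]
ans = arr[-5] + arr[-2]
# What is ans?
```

arr has length 6. Negative index -5 maps to positive index 6 + (-5) = 1. arr[1] = 36.
arr has length 6. Negative index -2 maps to positive index 6 + (-2) = 4. arr[4] = 24.
Sum: 36 + 24 = 60.

60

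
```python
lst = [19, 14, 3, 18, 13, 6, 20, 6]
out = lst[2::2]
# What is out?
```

lst has length 8. The slice lst[2::2] selects indices [2, 4, 6] (2->3, 4->13, 6->20), giving [3, 13, 20].

[3, 13, 20]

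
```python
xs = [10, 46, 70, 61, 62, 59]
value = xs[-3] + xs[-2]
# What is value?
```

xs has length 6. Negative index -3 maps to positive index 6 + (-3) = 3. xs[3] = 61.
xs has length 6. Negative index -2 maps to positive index 6 + (-2) = 4. xs[4] = 62.
Sum: 61 + 62 = 123.

123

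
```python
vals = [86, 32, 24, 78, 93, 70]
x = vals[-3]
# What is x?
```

vals has length 6. Negative index -3 maps to positive index 6 + (-3) = 3. vals[3] = 78.

78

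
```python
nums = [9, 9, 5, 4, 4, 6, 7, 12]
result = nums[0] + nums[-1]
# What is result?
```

nums has length 8. nums[0] = 9.
nums has length 8. Negative index -1 maps to positive index 8 + (-1) = 7. nums[7] = 12.
Sum: 9 + 12 = 21.

21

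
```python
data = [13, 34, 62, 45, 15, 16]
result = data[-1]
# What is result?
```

data has length 6. Negative index -1 maps to positive index 6 + (-1) = 5. data[5] = 16.

16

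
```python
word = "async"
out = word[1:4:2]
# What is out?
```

word has length 5. The slice word[1:4:2] selects indices [1, 3] (1->'s', 3->'n'), giving 'sn'.

'sn'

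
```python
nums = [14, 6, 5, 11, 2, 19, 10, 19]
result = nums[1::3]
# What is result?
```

nums has length 8. The slice nums[1::3] selects indices [1, 4, 7] (1->6, 4->2, 7->19), giving [6, 2, 19].

[6, 2, 19]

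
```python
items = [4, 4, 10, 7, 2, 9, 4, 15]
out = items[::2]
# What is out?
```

items has length 8. The slice items[::2] selects indices [0, 2, 4, 6] (0->4, 2->10, 4->2, 6->4), giving [4, 10, 2, 4].

[4, 10, 2, 4]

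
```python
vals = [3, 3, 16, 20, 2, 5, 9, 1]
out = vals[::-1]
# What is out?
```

vals has length 8. The slice vals[::-1] selects indices [7, 6, 5, 4, 3, 2, 1, 0] (7->1, 6->9, 5->5, 4->2, 3->20, 2->16, 1->3, 0->3), giving [1, 9, 5, 2, 20, 16, 3, 3].

[1, 9, 5, 2, 20, 16, 3, 3]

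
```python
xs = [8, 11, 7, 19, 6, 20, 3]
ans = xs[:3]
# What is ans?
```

xs has length 7. The slice xs[:3] selects indices [0, 1, 2] (0->8, 1->11, 2->7), giving [8, 11, 7].

[8, 11, 7]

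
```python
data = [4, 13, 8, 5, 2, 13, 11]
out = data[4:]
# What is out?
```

data has length 7. The slice data[4:] selects indices [4, 5, 6] (4->2, 5->13, 6->11), giving [2, 13, 11].

[2, 13, 11]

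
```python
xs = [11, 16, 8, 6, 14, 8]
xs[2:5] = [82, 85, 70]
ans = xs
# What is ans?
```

xs starts as [11, 16, 8, 6, 14, 8] (length 6). The slice xs[2:5] covers indices [2, 3, 4] with values [8, 6, 14]. Replacing that slice with [82, 85, 70] (same length) produces [11, 16, 82, 85, 70, 8].

[11, 16, 82, 85, 70, 8]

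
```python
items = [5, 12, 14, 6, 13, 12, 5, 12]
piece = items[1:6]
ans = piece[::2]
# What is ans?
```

items has length 8. The slice items[1:6] selects indices [1, 2, 3, 4, 5] (1->12, 2->14, 3->6, 4->13, 5->12), giving [12, 14, 6, 13, 12]. So piece = [12, 14, 6, 13, 12]. piece has length 5. The slice piece[::2] selects indices [0, 2, 4] (0->12, 2->6, 4->12), giving [12, 6, 12].

[12, 6, 12]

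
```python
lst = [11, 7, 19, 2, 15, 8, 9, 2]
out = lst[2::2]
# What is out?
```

lst has length 8. The slice lst[2::2] selects indices [2, 4, 6] (2->19, 4->15, 6->9), giving [19, 15, 9].

[19, 15, 9]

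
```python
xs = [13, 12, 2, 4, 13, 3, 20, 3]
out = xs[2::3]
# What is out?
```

xs has length 8. The slice xs[2::3] selects indices [2, 5] (2->2, 5->3), giving [2, 3].

[2, 3]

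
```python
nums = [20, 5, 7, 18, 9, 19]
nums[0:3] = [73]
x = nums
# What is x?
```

nums starts as [20, 5, 7, 18, 9, 19] (length 6). The slice nums[0:3] covers indices [0, 1, 2] with values [20, 5, 7]. Replacing that slice with [73] (different length) produces [73, 18, 9, 19].

[73, 18, 9, 19]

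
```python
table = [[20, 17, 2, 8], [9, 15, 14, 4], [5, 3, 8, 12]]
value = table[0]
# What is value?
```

table has 3 rows. Row 0 is [20, 17, 2, 8].

[20, 17, 2, 8]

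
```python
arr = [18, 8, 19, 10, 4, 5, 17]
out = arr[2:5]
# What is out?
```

arr has length 7. The slice arr[2:5] selects indices [2, 3, 4] (2->19, 3->10, 4->4), giving [19, 10, 4].

[19, 10, 4]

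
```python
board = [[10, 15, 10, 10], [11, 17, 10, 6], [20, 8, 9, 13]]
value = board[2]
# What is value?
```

board has 3 rows. Row 2 is [20, 8, 9, 13].

[20, 8, 9, 13]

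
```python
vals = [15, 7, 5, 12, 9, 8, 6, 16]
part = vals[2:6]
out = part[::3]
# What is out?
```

vals has length 8. The slice vals[2:6] selects indices [2, 3, 4, 5] (2->5, 3->12, 4->9, 5->8), giving [5, 12, 9, 8]. So part = [5, 12, 9, 8]. part has length 4. The slice part[::3] selects indices [0, 3] (0->5, 3->8), giving [5, 8].

[5, 8]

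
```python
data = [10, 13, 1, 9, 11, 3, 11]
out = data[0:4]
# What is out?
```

data has length 7. The slice data[0:4] selects indices [0, 1, 2, 3] (0->10, 1->13, 2->1, 3->9), giving [10, 13, 1, 9].

[10, 13, 1, 9]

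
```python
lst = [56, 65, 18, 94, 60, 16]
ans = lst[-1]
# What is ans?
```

lst has length 6. Negative index -1 maps to positive index 6 + (-1) = 5. lst[5] = 16.

16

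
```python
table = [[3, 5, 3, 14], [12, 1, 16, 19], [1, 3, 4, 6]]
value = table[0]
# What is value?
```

table has 3 rows. Row 0 is [3, 5, 3, 14].

[3, 5, 3, 14]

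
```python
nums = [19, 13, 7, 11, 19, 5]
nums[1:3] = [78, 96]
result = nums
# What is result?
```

nums starts as [19, 13, 7, 11, 19, 5] (length 6). The slice nums[1:3] covers indices [1, 2] with values [13, 7]. Replacing that slice with [78, 96] (same length) produces [19, 78, 96, 11, 19, 5].

[19, 78, 96, 11, 19, 5]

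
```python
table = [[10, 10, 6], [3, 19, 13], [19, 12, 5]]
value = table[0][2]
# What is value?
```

table[0] = [10, 10, 6]. Taking column 2 of that row yields 6.

6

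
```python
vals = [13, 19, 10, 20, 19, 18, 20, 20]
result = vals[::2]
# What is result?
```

vals has length 8. The slice vals[::2] selects indices [0, 2, 4, 6] (0->13, 2->10, 4->19, 6->20), giving [13, 10, 19, 20].

[13, 10, 19, 20]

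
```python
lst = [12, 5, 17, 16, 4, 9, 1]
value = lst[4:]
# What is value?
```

lst has length 7. The slice lst[4:] selects indices [4, 5, 6] (4->4, 5->9, 6->1), giving [4, 9, 1].

[4, 9, 1]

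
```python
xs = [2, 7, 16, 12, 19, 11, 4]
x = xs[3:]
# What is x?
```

xs has length 7. The slice xs[3:] selects indices [3, 4, 5, 6] (3->12, 4->19, 5->11, 6->4), giving [12, 19, 11, 4].

[12, 19, 11, 4]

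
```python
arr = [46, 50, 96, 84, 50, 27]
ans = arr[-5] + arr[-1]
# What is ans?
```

arr has length 6. Negative index -5 maps to positive index 6 + (-5) = 1. arr[1] = 50.
arr has length 6. Negative index -1 maps to positive index 6 + (-1) = 5. arr[5] = 27.
Sum: 50 + 27 = 77.

77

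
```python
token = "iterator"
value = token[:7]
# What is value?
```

token has length 8. The slice token[:7] selects indices [0, 1, 2, 3, 4, 5, 6] (0->'i', 1->'t', 2->'e', 3->'r', 4->'a', 5->'t', 6->'o'), giving 'iterato'.

'iterato'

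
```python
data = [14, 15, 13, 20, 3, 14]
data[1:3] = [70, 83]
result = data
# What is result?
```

data starts as [14, 15, 13, 20, 3, 14] (length 6). The slice data[1:3] covers indices [1, 2] with values [15, 13]. Replacing that slice with [70, 83] (same length) produces [14, 70, 83, 20, 3, 14].

[14, 70, 83, 20, 3, 14]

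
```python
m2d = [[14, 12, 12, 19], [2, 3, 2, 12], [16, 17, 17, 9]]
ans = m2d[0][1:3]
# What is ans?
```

m2d[0] = [14, 12, 12, 19]. m2d[0] has length 4. The slice m2d[0][1:3] selects indices [1, 2] (1->12, 2->12), giving [12, 12].

[12, 12]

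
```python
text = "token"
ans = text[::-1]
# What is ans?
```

text has length 5. The slice text[::-1] selects indices [4, 3, 2, 1, 0] (4->'n', 3->'e', 2->'k', 1->'o', 0->'t'), giving 'nekot'.

'nekot'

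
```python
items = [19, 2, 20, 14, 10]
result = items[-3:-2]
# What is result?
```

items has length 5. The slice items[-3:-2] selects indices [2] (2->20), giving [20].

[20]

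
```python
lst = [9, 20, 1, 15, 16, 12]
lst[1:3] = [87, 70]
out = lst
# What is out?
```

lst starts as [9, 20, 1, 15, 16, 12] (length 6). The slice lst[1:3] covers indices [1, 2] with values [20, 1]. Replacing that slice with [87, 70] (same length) produces [9, 87, 70, 15, 16, 12].

[9, 87, 70, 15, 16, 12]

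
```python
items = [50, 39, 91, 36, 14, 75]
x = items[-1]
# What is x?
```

items has length 6. Negative index -1 maps to positive index 6 + (-1) = 5. items[5] = 75.

75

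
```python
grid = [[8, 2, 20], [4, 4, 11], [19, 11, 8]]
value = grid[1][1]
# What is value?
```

grid[1] = [4, 4, 11]. Taking column 1 of that row yields 4.

4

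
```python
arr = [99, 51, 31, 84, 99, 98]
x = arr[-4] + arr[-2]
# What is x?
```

arr has length 6. Negative index -4 maps to positive index 6 + (-4) = 2. arr[2] = 31.
arr has length 6. Negative index -2 maps to positive index 6 + (-2) = 4. arr[4] = 99.
Sum: 31 + 99 = 130.

130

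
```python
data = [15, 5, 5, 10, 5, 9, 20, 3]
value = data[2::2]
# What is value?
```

data has length 8. The slice data[2::2] selects indices [2, 4, 6] (2->5, 4->5, 6->20), giving [5, 5, 20].

[5, 5, 20]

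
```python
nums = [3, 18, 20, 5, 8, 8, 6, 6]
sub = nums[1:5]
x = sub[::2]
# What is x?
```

nums has length 8. The slice nums[1:5] selects indices [1, 2, 3, 4] (1->18, 2->20, 3->5, 4->8), giving [18, 20, 5, 8]. So sub = [18, 20, 5, 8]. sub has length 4. The slice sub[::2] selects indices [0, 2] (0->18, 2->5), giving [18, 5].

[18, 5]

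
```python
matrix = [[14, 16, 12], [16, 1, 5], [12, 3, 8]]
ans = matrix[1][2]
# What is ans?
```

matrix[1] = [16, 1, 5]. Taking column 2 of that row yields 5.

5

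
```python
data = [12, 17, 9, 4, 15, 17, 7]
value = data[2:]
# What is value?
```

data has length 7. The slice data[2:] selects indices [2, 3, 4, 5, 6] (2->9, 3->4, 4->15, 5->17, 6->7), giving [9, 4, 15, 17, 7].

[9, 4, 15, 17, 7]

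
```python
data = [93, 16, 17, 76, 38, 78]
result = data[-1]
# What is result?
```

data has length 6. Negative index -1 maps to positive index 6 + (-1) = 5. data[5] = 78.

78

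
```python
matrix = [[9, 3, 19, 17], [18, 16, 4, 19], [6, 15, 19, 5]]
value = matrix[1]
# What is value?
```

matrix has 3 rows. Row 1 is [18, 16, 4, 19].

[18, 16, 4, 19]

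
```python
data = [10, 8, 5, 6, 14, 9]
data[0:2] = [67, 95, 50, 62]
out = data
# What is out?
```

data starts as [10, 8, 5, 6, 14, 9] (length 6). The slice data[0:2] covers indices [0, 1] with values [10, 8]. Replacing that slice with [67, 95, 50, 62] (different length) produces [67, 95, 50, 62, 5, 6, 14, 9].

[67, 95, 50, 62, 5, 6, 14, 9]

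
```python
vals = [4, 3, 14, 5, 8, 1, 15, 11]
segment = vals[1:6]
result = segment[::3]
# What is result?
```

vals has length 8. The slice vals[1:6] selects indices [1, 2, 3, 4, 5] (1->3, 2->14, 3->5, 4->8, 5->1), giving [3, 14, 5, 8, 1]. So segment = [3, 14, 5, 8, 1]. segment has length 5. The slice segment[::3] selects indices [0, 3] (0->3, 3->8), giving [3, 8].

[3, 8]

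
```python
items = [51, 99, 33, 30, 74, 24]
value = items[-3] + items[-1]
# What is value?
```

items has length 6. Negative index -3 maps to positive index 6 + (-3) = 3. items[3] = 30.
items has length 6. Negative index -1 maps to positive index 6 + (-1) = 5. items[5] = 24.
Sum: 30 + 24 = 54.

54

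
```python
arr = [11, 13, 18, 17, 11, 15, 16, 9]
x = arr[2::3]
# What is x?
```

arr has length 8. The slice arr[2::3] selects indices [2, 5] (2->18, 5->15), giving [18, 15].

[18, 15]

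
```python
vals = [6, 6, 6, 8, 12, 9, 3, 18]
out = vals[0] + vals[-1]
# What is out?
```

vals has length 8. vals[0] = 6.
vals has length 8. Negative index -1 maps to positive index 8 + (-1) = 7. vals[7] = 18.
Sum: 6 + 18 = 24.

24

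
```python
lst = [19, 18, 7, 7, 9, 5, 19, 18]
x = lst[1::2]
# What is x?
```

lst has length 8. The slice lst[1::2] selects indices [1, 3, 5, 7] (1->18, 3->7, 5->5, 7->18), giving [18, 7, 5, 18].

[18, 7, 5, 18]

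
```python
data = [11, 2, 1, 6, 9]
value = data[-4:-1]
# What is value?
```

data has length 5. The slice data[-4:-1] selects indices [1, 2, 3] (1->2, 2->1, 3->6), giving [2, 1, 6].

[2, 1, 6]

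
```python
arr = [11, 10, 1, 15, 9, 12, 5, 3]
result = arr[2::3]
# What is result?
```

arr has length 8. The slice arr[2::3] selects indices [2, 5] (2->1, 5->12), giving [1, 12].

[1, 12]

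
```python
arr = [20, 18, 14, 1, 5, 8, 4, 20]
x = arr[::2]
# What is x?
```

arr has length 8. The slice arr[::2] selects indices [0, 2, 4, 6] (0->20, 2->14, 4->5, 6->4), giving [20, 14, 5, 4].

[20, 14, 5, 4]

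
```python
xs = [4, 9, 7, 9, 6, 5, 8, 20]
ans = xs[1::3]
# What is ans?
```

xs has length 8. The slice xs[1::3] selects indices [1, 4, 7] (1->9, 4->6, 7->20), giving [9, 6, 20].

[9, 6, 20]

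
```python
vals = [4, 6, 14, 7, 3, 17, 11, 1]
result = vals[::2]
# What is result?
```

vals has length 8. The slice vals[::2] selects indices [0, 2, 4, 6] (0->4, 2->14, 4->3, 6->11), giving [4, 14, 3, 11].

[4, 14, 3, 11]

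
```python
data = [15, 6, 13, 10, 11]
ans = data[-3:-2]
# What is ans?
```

data has length 5. The slice data[-3:-2] selects indices [2] (2->13), giving [13].

[13]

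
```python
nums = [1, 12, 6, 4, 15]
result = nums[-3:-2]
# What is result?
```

nums has length 5. The slice nums[-3:-2] selects indices [2] (2->6), giving [6].

[6]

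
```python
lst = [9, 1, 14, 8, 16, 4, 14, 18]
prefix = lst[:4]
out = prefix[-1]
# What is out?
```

lst has length 8. The slice lst[:4] selects indices [0, 1, 2, 3] (0->9, 1->1, 2->14, 3->8), giving [9, 1, 14, 8]. So prefix = [9, 1, 14, 8]. Then prefix[-1] = 8.

8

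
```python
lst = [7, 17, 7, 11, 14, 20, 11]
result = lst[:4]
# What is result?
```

lst has length 7. The slice lst[:4] selects indices [0, 1, 2, 3] (0->7, 1->17, 2->7, 3->11), giving [7, 17, 7, 11].

[7, 17, 7, 11]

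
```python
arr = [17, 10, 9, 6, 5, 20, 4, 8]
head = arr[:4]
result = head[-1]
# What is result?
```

arr has length 8. The slice arr[:4] selects indices [0, 1, 2, 3] (0->17, 1->10, 2->9, 3->6), giving [17, 10, 9, 6]. So head = [17, 10, 9, 6]. Then head[-1] = 6.

6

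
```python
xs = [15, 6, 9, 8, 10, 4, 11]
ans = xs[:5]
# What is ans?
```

xs has length 7. The slice xs[:5] selects indices [0, 1, 2, 3, 4] (0->15, 1->6, 2->9, 3->8, 4->10), giving [15, 6, 9, 8, 10].

[15, 6, 9, 8, 10]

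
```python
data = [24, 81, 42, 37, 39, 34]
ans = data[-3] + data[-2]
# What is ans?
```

data has length 6. Negative index -3 maps to positive index 6 + (-3) = 3. data[3] = 37.
data has length 6. Negative index -2 maps to positive index 6 + (-2) = 4. data[4] = 39.
Sum: 37 + 39 = 76.

76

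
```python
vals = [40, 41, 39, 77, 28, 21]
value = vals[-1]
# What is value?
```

vals has length 6. Negative index -1 maps to positive index 6 + (-1) = 5. vals[5] = 21.

21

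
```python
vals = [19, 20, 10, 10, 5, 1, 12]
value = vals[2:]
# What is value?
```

vals has length 7. The slice vals[2:] selects indices [2, 3, 4, 5, 6] (2->10, 3->10, 4->5, 5->1, 6->12), giving [10, 10, 5, 1, 12].

[10, 10, 5, 1, 12]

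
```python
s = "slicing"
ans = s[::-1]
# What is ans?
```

s has length 7. The slice s[::-1] selects indices [6, 5, 4, 3, 2, 1, 0] (6->'g', 5->'n', 4->'i', 3->'c', 2->'i', 1->'l', 0->'s'), giving 'gnicils'.

'gnicils'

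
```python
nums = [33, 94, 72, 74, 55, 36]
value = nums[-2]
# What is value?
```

nums has length 6. Negative index -2 maps to positive index 6 + (-2) = 4. nums[4] = 55.

55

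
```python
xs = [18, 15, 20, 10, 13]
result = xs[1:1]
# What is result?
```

xs has length 5. The slice xs[1:1] resolves to an empty index range, so the result is [].

[]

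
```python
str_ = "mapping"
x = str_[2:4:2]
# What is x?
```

str_ has length 7. The slice str_[2:4:2] selects indices [2] (2->'p'), giving 'p'.

'p'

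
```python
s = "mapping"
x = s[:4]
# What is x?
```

s has length 7. The slice s[:4] selects indices [0, 1, 2, 3] (0->'m', 1->'a', 2->'p', 3->'p'), giving 'mapp'.

'mapp'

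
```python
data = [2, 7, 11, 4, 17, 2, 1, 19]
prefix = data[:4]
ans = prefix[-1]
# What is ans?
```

data has length 8. The slice data[:4] selects indices [0, 1, 2, 3] (0->2, 1->7, 2->11, 3->4), giving [2, 7, 11, 4]. So prefix = [2, 7, 11, 4]. Then prefix[-1] = 4.

4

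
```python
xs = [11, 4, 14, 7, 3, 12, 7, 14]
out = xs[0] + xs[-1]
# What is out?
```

xs has length 8. xs[0] = 11.
xs has length 8. Negative index -1 maps to positive index 8 + (-1) = 7. xs[7] = 14.
Sum: 11 + 14 = 25.

25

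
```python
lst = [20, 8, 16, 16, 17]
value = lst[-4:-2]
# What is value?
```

lst has length 5. The slice lst[-4:-2] selects indices [1, 2] (1->8, 2->16), giving [8, 16].

[8, 16]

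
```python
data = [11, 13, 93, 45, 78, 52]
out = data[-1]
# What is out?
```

data has length 6. Negative index -1 maps to positive index 6 + (-1) = 5. data[5] = 52.

52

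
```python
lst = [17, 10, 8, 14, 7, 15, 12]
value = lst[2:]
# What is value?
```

lst has length 7. The slice lst[2:] selects indices [2, 3, 4, 5, 6] (2->8, 3->14, 4->7, 5->15, 6->12), giving [8, 14, 7, 15, 12].

[8, 14, 7, 15, 12]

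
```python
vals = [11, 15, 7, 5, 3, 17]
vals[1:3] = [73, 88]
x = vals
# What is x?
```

vals starts as [11, 15, 7, 5, 3, 17] (length 6). The slice vals[1:3] covers indices [1, 2] with values [15, 7]. Replacing that slice with [73, 88] (same length) produces [11, 73, 88, 5, 3, 17].

[11, 73, 88, 5, 3, 17]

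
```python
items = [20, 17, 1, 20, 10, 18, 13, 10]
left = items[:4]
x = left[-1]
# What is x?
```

items has length 8. The slice items[:4] selects indices [0, 1, 2, 3] (0->20, 1->17, 2->1, 3->20), giving [20, 17, 1, 20]. So left = [20, 17, 1, 20]. Then left[-1] = 20.

20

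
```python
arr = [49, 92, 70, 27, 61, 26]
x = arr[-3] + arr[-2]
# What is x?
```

arr has length 6. Negative index -3 maps to positive index 6 + (-3) = 3. arr[3] = 27.
arr has length 6. Negative index -2 maps to positive index 6 + (-2) = 4. arr[4] = 61.
Sum: 27 + 61 = 88.

88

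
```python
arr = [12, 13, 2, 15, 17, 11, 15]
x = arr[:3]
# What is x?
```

arr has length 7. The slice arr[:3] selects indices [0, 1, 2] (0->12, 1->13, 2->2), giving [12, 13, 2].

[12, 13, 2]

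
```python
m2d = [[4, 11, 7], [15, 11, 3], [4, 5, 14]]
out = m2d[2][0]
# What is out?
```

m2d[2] = [4, 5, 14]. Taking column 0 of that row yields 4.

4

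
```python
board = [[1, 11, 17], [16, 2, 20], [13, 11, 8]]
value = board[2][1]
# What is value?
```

board[2] = [13, 11, 8]. Taking column 1 of that row yields 11.

11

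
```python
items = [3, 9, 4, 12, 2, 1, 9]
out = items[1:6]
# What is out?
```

items has length 7. The slice items[1:6] selects indices [1, 2, 3, 4, 5] (1->9, 2->4, 3->12, 4->2, 5->1), giving [9, 4, 12, 2, 1].

[9, 4, 12, 2, 1]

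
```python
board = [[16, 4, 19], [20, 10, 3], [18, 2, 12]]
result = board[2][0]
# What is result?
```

board[2] = [18, 2, 12]. Taking column 0 of that row yields 18.

18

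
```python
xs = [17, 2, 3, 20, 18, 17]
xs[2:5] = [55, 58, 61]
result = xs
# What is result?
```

xs starts as [17, 2, 3, 20, 18, 17] (length 6). The slice xs[2:5] covers indices [2, 3, 4] with values [3, 20, 18]. Replacing that slice with [55, 58, 61] (same length) produces [17, 2, 55, 58, 61, 17].

[17, 2, 55, 58, 61, 17]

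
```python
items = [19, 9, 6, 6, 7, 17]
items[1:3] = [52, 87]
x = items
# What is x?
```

items starts as [19, 9, 6, 6, 7, 17] (length 6). The slice items[1:3] covers indices [1, 2] with values [9, 6]. Replacing that slice with [52, 87] (same length) produces [19, 52, 87, 6, 7, 17].

[19, 52, 87, 6, 7, 17]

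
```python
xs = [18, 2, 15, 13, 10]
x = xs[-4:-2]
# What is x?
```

xs has length 5. The slice xs[-4:-2] selects indices [1, 2] (1->2, 2->15), giving [2, 15].

[2, 15]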